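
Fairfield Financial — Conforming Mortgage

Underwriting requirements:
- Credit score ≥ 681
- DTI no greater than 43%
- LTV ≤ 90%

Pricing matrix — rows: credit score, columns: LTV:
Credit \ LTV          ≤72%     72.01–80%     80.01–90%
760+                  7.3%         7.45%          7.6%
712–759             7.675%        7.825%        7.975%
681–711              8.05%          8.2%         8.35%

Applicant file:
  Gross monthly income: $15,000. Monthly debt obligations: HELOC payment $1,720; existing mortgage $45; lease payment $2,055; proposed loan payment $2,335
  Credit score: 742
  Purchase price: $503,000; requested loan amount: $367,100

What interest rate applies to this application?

7.825%

Credit score 742 ≥ 681; Total monthly debts = (1,720 + 45 + 2,055 + 2,335) = 6,155. Debt-to-income = 6,155/15,000 = 41% — meets 43% limit
LTV: 367,100 ÷ 503,000 = 73%, within 90% cap
Score 742 is in the 712–759 band; LTV 73% is in the 72.01–80% band → 7.825%.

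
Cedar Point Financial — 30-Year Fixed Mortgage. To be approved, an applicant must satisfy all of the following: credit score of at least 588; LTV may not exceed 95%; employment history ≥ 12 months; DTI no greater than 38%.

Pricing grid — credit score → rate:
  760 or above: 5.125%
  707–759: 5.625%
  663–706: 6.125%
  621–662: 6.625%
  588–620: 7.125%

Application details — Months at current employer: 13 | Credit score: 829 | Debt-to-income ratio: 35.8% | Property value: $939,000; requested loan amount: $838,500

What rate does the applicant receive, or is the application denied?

Credit score 829 ≥ 588 (meets minimum)
Loan-to-value = 838,500/939,000 = 89.3% — pass (95% max)
Employment 13 ≥ 12 months
DTI 35.8% is within the 38% limit
All requirements met. Score 829 falls in the 760 or above tier → 5.125%.

Approved at 5.125%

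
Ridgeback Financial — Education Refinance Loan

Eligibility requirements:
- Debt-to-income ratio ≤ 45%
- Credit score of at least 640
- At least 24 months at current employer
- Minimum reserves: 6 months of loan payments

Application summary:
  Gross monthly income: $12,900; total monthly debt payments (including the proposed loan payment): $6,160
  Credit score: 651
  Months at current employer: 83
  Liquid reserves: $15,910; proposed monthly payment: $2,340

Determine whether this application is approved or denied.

DTI: 6,160 ÷ 12,900 = 47.8%, exceeds the 45% cap
Credit score 651 ≥ 640 (meets)
Employment 83 ≥ 24 months
Reserves: 15,910 ÷ 2,340 = 6.8 months (meets 6-month minimum)
Fails on DTI.

Denied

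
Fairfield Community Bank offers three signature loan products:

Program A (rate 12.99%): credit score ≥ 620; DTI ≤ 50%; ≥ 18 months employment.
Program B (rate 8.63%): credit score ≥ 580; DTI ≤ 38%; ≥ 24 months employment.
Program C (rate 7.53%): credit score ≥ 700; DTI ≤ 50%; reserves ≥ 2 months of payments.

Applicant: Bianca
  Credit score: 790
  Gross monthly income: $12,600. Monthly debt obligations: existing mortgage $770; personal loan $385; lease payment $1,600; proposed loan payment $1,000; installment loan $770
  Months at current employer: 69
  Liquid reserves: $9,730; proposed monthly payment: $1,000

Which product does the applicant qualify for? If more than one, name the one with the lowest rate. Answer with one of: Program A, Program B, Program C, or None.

Total debts = (770 + 385 + 1,600 + 1,000 + 770) = 4,525; DTI = 4,525/12,600 = 35.9%.
Reserves = 9,730/1,000 = 9.7 months.
Program A: score 790 ≥ 620; DTI 35.9% ≤ 50%; employment 69 ≥ 18 mo → qualifies.
Program B: score 790 ≥ 580; DTI 35.9% ≤ 38%; employment 69 ≥ 24 mo → qualifies.
Program C: score 790 ≥ 700; DTI 35.9% ≤ 50%; reserves 9.7 ≥ 2 mo → qualifies.
Qualifying: Program A, Program B, Program C. Lowest rate is 7.53% → Program C.

Program C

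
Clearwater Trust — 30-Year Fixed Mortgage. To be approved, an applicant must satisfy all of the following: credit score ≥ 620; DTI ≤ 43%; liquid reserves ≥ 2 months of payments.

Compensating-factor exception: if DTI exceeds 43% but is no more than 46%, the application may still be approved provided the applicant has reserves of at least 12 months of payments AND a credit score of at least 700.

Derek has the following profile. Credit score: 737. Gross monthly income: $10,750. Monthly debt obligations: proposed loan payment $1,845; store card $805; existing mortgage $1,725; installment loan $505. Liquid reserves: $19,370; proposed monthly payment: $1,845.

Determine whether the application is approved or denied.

Credit score 737 ≥ 620 (meets base)
Total debts = (1,845 + 805 + 1,725 + 505) = 4,880. DTI = 4,880/10,750 = 45.4% > 43% — standard DTI limit exceeded.
Reserves = 19,370/1,845 = 10.5 months ≥ 2
45.4% falls in the override range (43%–46%), so the compensating-factor test applies.
Reserves 10.5 < 12 months; credit score 737 ≥ 700.
Compensating-factor requirement not fully met.

Denied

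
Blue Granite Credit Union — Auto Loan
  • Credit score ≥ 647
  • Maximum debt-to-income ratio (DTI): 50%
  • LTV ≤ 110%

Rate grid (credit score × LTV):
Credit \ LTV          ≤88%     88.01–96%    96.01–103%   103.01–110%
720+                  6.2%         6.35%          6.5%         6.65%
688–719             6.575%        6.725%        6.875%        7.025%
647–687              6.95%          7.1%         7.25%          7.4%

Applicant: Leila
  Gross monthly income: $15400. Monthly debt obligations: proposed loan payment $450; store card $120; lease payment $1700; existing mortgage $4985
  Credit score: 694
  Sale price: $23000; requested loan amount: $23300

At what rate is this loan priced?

Credit score 694 ≥ 647; Total monthly debts = (450 + 120 + 1,700 + 4,985) = 7,255. DTI = 7,255/15,400 = 47.1% ≤ 50%
LTV = 23,300/23,000 = 101.3% ≤ 110%
Score 694 is in the 688–719 band; LTV 101.3% is in the 96.01–103% band → 6.875%.

6.875%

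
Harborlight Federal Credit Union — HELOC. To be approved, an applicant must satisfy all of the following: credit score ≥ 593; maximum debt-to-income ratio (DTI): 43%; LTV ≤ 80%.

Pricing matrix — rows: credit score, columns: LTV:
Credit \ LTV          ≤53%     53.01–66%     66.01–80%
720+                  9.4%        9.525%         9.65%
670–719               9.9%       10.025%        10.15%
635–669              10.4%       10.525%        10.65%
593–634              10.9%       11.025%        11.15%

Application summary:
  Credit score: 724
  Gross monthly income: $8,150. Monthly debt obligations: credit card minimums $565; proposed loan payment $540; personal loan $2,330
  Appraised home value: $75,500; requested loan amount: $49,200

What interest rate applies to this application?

9.525%

Credit score 724 ≥ 593; Total monthly debts = (565 + 540 + 2,330) = 3,435. DTI: 3,435 ÷ 8,150 = 42.1%, within the 43% cap
Loan-to-value = 49,200/75,500 = 65.2% — pass (80% max)
Row: 724 falls in 720+. Column: 65.2% falls in 53.01–66%. Rate = 9.525%.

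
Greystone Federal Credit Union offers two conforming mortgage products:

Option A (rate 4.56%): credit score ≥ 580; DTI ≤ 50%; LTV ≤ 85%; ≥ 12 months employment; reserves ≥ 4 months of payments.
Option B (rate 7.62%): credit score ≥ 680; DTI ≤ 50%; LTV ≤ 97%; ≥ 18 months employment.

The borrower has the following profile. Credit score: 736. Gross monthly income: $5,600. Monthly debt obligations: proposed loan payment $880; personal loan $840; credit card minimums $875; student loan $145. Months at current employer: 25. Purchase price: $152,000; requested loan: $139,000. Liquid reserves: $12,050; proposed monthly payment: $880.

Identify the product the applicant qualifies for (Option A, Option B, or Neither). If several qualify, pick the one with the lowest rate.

Total debts = (880 + 840 + 875 + 145) = 2,740; DTI = 2,740/5,600 = 48.9%.
LTV = 139,000/152,000 = 91.4%.
Reserves = 12,050/880 = 13.7 months.
Option A: score 736 ≥ 580; DTI 48.9% ≤ 50%; LTV 91.4% > 85%; employment 25 ≥ 12 mo; reserves 13.7 ≥ 4 mo → does not qualify.
Option B: score 736 ≥ 680; DTI 48.9% ≤ 50%; LTV 91.4% ≤ 97%; employment 25 ≥ 18 mo → qualifies.

Option B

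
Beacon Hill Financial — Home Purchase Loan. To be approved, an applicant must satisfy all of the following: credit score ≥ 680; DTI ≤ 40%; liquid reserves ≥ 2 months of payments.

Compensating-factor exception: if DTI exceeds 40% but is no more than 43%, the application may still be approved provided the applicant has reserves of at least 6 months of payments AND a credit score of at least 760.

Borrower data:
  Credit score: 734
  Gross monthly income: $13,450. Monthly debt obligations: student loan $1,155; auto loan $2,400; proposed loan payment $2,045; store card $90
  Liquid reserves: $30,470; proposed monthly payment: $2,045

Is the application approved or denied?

Denied

Credit score 734 ≥ 680 (meets base)
Total debts = (1,155 + 2,400 + 2,045 + 90) = 5,690. DTI = 5,690/13,450 = 42.3% > 40% — standard DTI limit exceeded.
Reserves: 30,470 ÷ 2,045 = 14.9 months (meets 2-month minimum)
42.3% falls in the override range (40%–43%), so the compensating-factor test applies.
Override check — reserves: 14.9 mo (ok); score: 734 (below 760).
Override conditions not both satisfied; exception does not apply.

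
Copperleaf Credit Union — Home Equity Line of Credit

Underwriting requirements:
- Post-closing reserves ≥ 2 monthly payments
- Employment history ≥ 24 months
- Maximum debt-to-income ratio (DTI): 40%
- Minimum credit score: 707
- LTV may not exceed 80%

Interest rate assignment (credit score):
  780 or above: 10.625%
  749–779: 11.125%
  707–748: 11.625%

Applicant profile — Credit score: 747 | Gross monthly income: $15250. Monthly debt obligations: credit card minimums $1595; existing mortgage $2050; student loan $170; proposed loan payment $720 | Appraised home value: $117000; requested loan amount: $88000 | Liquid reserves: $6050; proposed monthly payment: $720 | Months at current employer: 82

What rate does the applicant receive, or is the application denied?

Approved at 11.625%

Credit score 747 ≥ 707 (meets minimum)
Employment 82 ≥ 24 months
Total monthly debts = (1,595 + 2,050 + 170 + 720) = 4,535. DTI: 4,535 ÷ 15,250 = 29.7%, within the 40% cap
Loan-to-value = 88,000/117,000 = 75.2% — pass (80% max)
Liquid reserves cover 6,050/720 = 8.4 months — ≥ 2 required
All requirements met. Score 747 falls in the 707–748 tier → 11.625%.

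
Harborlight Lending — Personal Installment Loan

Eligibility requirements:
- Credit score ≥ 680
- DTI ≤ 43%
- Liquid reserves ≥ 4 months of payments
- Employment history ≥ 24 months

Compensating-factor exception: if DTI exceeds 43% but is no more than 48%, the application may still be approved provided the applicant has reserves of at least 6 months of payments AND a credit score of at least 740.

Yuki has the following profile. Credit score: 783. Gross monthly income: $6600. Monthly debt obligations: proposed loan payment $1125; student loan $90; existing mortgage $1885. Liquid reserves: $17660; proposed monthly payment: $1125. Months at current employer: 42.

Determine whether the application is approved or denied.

Approved

Credit score 783 ≥ 680 (meets base)
Total debts = (1,125 + 90 + 1,885) = 3,100. DTI = 3,100/6,600 = 47% > 43% — standard DTI limit exceeded.
Reserves: 17,660 ÷ 1,125 = 15.7 months (meets 4-month minimum)
Employment 42 ≥ 24 months
DTI 47% is within the 43%–48% exception band; checking compensating factors.
Override check — reserves: 15.7 mo (ok); score: 783 (ok).
Both override conditions satisfied; DTI exception granted.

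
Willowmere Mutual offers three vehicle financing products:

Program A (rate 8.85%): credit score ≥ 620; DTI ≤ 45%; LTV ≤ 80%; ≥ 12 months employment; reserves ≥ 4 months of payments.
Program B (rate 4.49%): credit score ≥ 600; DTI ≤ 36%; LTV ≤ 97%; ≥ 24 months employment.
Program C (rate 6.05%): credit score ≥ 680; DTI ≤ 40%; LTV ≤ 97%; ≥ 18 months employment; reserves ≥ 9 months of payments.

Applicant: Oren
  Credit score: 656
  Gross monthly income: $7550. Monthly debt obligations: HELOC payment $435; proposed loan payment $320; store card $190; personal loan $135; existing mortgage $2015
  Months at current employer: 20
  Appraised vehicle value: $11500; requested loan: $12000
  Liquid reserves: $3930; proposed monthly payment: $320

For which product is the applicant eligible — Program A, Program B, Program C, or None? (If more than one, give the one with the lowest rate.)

None

Total debts = (435 + 320 + 190 + 135 + 2,015) = 3,095; DTI = 3,095/7,550 = 41%.
LTV = 12,000/11,500 = 104.3%.
Reserves = 3,930/320 = 12.3 months.
Program A: score 656 ≥ 620; DTI 41% ≤ 45%; LTV 104.3% > 80%; employment 20 ≥ 12 mo; reserves 12.3 ≥ 4 mo → does not qualify.
Program B: score 656 ≥ 600; DTI 41% > 36%; LTV 104.3% > 97%; employment 20 < 24 mo → does not qualify.
Program C: score 656 < 680; DTI 41% > 40%; LTV 104.3% > 97%; employment 20 ≥ 18 mo; reserves 12.3 ≥ 9 mo → does not qualify.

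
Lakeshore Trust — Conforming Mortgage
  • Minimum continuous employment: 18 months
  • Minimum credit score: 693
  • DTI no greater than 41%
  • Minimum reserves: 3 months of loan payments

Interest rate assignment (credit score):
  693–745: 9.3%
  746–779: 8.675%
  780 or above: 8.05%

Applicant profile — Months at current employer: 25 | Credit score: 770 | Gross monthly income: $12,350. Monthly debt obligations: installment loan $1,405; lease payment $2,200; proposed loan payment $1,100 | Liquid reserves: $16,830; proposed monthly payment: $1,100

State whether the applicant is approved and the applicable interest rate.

Approved at 8.675%

Credit score 770 ≥ 693 (meets minimum)
Employment 25 ≥ 18 months
Reserves: 16,830 ÷ 1,100 = 15.3 months (meets 3-month minimum)
Total monthly debts = (1,405 + 2,200 + 1,100) = 4,705. Debt-to-income = 4,705/12,350 = 38.1% — meets 41% limit
All requirements met. Score 770 falls in the 746–779 tier → 8.675%.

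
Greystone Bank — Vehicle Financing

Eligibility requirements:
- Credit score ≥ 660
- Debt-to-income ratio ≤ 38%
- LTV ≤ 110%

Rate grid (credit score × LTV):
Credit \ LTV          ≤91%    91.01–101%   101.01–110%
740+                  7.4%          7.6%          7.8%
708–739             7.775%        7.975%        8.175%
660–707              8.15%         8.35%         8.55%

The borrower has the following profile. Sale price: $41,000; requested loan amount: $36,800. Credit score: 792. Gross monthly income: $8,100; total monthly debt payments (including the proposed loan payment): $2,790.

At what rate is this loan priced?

7.4%

Credit score 792 ≥ 660; Debt-to-income = 2,790/8,100 = 34.4% — meets 38% limit
LTV = 36,800/41,000 = 89.8% ≤ 110%
Row: 792 falls in 740+. Column: 89.8% falls in ≤91%. Rate = 7.4%.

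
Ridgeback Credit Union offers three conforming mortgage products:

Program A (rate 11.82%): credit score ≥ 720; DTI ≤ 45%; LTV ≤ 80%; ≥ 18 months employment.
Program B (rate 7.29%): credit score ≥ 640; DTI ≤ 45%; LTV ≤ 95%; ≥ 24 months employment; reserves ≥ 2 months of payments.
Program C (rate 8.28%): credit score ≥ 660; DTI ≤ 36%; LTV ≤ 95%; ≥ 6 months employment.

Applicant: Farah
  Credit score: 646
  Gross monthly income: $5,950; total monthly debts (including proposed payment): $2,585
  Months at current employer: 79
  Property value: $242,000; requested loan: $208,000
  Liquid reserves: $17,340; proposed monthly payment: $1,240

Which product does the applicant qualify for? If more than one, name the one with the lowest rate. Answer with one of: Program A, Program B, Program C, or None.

Program B

DTI = 2,585/5,950 = 43.4%.
LTV = 208,000/242,000 = 86%.
Reserves = 17,340/1,240 = 14.0 months.
Program A: score 646 < 720; DTI 43.4% ≤ 45%; LTV 86% > 80%; employment 79 ≥ 18 mo → does not qualify.
Program B: score 646 ≥ 640; DTI 43.4% ≤ 45%; LTV 86% ≤ 95%; employment 79 ≥ 24 mo; reserves 14.0 ≥ 2 mo → qualifies.
Program C: score 646 < 660; DTI 43.4% > 36%; LTV 86% ≤ 95%; employment 79 ≥ 6 mo → does not qualify.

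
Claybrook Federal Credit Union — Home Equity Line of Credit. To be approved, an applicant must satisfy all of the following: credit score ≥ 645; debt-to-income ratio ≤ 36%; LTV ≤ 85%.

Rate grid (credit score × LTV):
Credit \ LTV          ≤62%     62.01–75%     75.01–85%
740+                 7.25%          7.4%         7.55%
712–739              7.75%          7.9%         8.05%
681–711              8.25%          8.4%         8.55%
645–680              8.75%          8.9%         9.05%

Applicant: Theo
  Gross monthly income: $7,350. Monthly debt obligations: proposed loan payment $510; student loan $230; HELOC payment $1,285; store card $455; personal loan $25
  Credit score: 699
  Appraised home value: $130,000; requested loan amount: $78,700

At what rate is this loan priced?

Credit score 699 ≥ 645; Total monthly debts = (510 + 230 + 1,285 + 455 + 25) = 2,505. DTI: 2,505 ÷ 7,350 = 34.1%, within the 36% cap
LTV: 78,700 ÷ 130,000 = 60.5%, within 85% cap
Credit 699 → row 681–711; LTV 60.5% → column ≤62%. Grid cell → 8.25%.

8.25%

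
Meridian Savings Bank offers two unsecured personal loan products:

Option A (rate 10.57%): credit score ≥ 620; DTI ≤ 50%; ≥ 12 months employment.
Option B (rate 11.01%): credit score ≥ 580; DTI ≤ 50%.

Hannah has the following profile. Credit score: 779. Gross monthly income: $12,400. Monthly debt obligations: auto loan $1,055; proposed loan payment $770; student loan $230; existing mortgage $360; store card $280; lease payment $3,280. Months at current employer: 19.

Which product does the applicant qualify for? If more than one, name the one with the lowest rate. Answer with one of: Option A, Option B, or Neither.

Total debts = (1,055 + 770 + 230 + 360 + 280 + 3,280) = 5,975; DTI = 5,975/12,400 = 48.2%.
Option A: score 779 ≥ 620; DTI 48.2% ≤ 50%; employment 19 ≥ 12 mo → qualifies.
Option B: score 779 ≥ 580; DTI 48.2% ≤ 50% → qualifies.
Qualifying: Option A, Option B. Lowest rate is 10.57% → Option A.

Option A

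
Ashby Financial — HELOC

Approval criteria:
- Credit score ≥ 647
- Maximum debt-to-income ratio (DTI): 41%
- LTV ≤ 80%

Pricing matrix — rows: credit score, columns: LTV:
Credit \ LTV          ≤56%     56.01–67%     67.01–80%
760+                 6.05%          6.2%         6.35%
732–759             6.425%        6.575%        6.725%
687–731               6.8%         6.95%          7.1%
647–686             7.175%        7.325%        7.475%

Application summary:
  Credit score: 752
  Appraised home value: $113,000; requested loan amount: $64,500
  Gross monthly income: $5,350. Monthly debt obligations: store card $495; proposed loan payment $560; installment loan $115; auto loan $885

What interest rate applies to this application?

Credit score 752 ≥ 647; Total monthly debts = (495 + 560 + 115 + 885) = 2,055. DTI: 2,055 ÷ 5,350 = 38.4%, within the 41% cap
LTV: 64,500 ÷ 113,000 = 57.1%, within 80% cap
Row: 752 falls in 732–759. Column: 57.1% falls in 56.01–67%. Rate = 6.575%.

6.575%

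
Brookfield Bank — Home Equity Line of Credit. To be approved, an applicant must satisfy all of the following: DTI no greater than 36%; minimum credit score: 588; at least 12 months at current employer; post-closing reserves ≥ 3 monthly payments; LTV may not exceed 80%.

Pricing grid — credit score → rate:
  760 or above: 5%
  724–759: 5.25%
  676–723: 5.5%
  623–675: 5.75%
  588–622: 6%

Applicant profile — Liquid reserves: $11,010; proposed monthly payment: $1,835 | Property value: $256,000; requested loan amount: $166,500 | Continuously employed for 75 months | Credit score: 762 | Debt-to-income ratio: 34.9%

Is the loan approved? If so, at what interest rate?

Credit score 762 ≥ 588 (meets minimum)
DTI 34.9% ≤ 36%
Reserves = 11,010/1,835 = 6.0 months ≥ 3
Employment 75 ≥ 12 months
LTV: 166,500 ÷ 256,000 = 65%, within 80% cap
All requirements met. Score 762 falls in the 760 or above tier → 5%.

Approved at 5%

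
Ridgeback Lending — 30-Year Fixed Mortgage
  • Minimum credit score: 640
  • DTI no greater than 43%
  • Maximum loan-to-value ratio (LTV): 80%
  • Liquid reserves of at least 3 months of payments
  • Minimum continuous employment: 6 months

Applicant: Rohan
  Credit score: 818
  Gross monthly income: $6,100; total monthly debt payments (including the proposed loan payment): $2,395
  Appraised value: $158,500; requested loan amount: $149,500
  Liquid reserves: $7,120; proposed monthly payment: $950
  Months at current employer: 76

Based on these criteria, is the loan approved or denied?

Credit score 818 ≥ 640 (meets)
DTI: 2,395 ÷ 6,100 = 39.3%, within the 43% cap
Loan-to-value = 149,500/158,500 = 94.3% — fail (80% max)
Liquid reserves cover 7,120/950 = 7.5 months — ≥ 3 required
Employment 76 ≥ 6 months
Fails on LTV.

Denied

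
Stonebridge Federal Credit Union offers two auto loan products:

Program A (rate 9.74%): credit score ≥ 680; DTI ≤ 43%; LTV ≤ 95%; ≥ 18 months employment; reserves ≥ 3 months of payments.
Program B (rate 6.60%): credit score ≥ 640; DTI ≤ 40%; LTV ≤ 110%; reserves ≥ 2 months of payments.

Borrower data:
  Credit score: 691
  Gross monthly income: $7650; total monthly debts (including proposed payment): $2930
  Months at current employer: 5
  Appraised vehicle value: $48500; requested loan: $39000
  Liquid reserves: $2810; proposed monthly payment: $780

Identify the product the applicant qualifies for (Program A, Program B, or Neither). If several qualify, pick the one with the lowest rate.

Program B

DTI = 2,930/7,650 = 38.3%.
LTV = 39,000/48,500 = 80.4%.
Reserves = 2,810/780 = 3.6 months.
Program A: score 691 ≥ 680; DTI 38.3% ≤ 43%; LTV 80.4% ≤ 95%; employment 5 < 18 mo; reserves 3.6 ≥ 3 mo → does not qualify.
Program B: score 691 ≥ 640; DTI 38.3% ≤ 40%; LTV 80.4% ≤ 110%; reserves 3.6 ≥ 2 mo → qualifies.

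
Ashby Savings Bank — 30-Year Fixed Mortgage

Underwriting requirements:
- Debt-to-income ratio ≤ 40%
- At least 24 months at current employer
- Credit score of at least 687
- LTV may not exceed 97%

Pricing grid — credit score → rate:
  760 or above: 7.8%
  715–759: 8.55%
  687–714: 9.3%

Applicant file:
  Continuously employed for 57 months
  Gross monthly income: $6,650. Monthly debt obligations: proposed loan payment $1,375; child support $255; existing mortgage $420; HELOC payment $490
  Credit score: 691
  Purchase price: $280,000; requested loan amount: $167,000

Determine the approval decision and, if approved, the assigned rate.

Approved at 9.3%

Credit score 691 ≥ 687 (meets minimum)
Total monthly debts = (1,375 + 255 + 420 + 490) = 2,540. Debt-to-income = 2,540/6,650 = 38.2% — meets 40% limit
LTV: 167,000 ÷ 280,000 = 59.6%, within 97% cap
Employment 57 ≥ 24 months
All requirements met. Score 691 falls in the 687–714 tier → 9.3%.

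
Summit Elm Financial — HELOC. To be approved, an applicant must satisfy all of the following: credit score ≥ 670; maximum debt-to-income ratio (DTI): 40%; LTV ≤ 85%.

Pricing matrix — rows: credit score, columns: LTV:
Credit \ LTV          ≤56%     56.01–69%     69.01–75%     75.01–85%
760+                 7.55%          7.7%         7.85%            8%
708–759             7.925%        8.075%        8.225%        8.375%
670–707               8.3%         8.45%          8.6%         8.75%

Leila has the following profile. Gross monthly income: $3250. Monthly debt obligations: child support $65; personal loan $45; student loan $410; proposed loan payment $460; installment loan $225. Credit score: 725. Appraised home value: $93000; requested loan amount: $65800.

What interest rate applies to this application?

Credit score 725 ≥ 670; Total monthly debts = (65 + 45 + 410 + 460 + 225) = 1,205. Debt-to-income = 1,205/3,250 = 37.1% — meets 40% limit
Loan-to-value = 65,800/93,000 = 70.8% — pass (85% max)
Score 725 is in the 708–759 band; LTV 70.8% is in the 69.01–75% band → 8.225%.

8.225%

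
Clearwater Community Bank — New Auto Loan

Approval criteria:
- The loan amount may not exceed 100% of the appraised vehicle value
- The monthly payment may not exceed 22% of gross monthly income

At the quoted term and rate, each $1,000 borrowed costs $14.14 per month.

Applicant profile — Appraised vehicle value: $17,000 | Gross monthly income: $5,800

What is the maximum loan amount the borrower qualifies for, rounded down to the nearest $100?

$17,000

Payment cap: 22% × $5,800 = $1,276/month.
At $14.14 per $1,000, that supports 1,276/14.14 × 1,000 ≈ $90,240 → $90,200.
LTV cap: 100% × $17,000 = $17,000 → $17,000.
Binding constraint: loan-to-value.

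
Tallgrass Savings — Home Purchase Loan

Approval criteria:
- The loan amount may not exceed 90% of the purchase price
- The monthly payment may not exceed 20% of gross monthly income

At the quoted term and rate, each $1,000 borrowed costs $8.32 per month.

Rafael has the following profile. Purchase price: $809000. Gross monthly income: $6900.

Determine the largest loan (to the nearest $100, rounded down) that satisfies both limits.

$165,800

Payment cap: 20% × $6,900 = $1,380/month.
At $8.32 per $1,000, that supports 1,380/8.32 × 1,000 ≈ $165,865 → $165,800.
LTV cap: 90% × $809,000 = $728,100 → $728,100.
Binding constraint: payment-to-income.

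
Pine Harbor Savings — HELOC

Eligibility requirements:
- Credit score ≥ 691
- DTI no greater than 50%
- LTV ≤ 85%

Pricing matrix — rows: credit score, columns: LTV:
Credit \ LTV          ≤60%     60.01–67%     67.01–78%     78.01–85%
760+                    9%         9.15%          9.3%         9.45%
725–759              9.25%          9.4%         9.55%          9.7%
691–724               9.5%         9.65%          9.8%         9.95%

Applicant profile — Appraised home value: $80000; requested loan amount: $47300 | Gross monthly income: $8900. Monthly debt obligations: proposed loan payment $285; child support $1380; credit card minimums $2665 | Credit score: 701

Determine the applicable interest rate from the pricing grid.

9.5%

Credit score 701 ≥ 691; Total monthly debts = (285 + 1,380 + 2,665) = 4,330. Debt-to-income = 4,330/8,900 = 48.7% — meets 50% limit
LTV = 47,300/80,000 = 59.1% ≤ 85%
Row: 701 falls in 691–724. Column: 59.1% falls in ≤60%. Rate = 9.5%.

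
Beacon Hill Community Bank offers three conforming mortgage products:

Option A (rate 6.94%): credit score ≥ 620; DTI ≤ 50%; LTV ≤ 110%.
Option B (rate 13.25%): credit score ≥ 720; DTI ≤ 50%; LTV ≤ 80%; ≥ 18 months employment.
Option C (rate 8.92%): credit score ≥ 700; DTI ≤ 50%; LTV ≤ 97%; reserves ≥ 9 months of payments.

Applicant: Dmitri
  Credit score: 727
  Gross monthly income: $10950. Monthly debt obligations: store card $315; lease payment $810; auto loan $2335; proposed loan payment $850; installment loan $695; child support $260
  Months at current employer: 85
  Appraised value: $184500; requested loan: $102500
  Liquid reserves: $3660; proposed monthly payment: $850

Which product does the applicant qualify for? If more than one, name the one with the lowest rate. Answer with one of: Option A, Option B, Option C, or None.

Total debts = (315 + 810 + 2,335 + 850 + 695 + 260) = 5,265; DTI = 5,265/10,950 = 48.1%.
LTV = 102,500/184,500 = 55.6%.
Reserves = 3,660/850 = 4.3 months.
Option A: score 727 ≥ 620; DTI 48.1% ≤ 50%; LTV 55.6% ≤ 110% → qualifies.
Option B: score 727 ≥ 720; DTI 48.1% ≤ 50%; LTV 55.6% ≤ 80%; employment 85 ≥ 18 mo → qualifies.
Option C: score 727 ≥ 700; DTI 48.1% ≤ 50%; LTV 55.6% ≤ 97%; reserves 4.3 < 9 mo → does not qualify.
Qualifying: Option A, Option B. Lowest rate is 6.94% → Option A.

Option A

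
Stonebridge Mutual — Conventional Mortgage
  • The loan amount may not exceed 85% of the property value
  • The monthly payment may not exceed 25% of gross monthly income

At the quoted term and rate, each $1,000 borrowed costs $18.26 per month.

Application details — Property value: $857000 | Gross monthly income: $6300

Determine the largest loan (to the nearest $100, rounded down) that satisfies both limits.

$86,200

Payment cap: 25% × $6,300 = $1,575/month.
At $18.26 per $1,000, that supports 1,575/18.26 × 1,000 ≈ $86,254 → $86,200.
LTV cap: 85% × $857,000 = $728,450 → $728,400.
Binding constraint: payment-to-income.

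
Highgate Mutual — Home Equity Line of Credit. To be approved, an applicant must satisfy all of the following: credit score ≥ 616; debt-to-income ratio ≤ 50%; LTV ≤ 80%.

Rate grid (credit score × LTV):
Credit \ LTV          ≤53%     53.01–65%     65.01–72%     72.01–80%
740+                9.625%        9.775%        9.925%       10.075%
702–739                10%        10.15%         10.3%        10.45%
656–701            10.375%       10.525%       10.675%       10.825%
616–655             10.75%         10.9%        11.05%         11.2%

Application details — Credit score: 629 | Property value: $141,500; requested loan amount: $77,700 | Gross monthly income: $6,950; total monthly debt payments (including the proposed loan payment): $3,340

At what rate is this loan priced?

Credit score 629 ≥ 616; Debt-to-income = 3,340/6,950 = 48.1% — meets 50% limit
LTV: 77,700 ÷ 141,500 = 54.9%, within 80% cap
Row: 629 falls in 616–655. Column: 54.9% falls in 53.01–65%. Rate = 10.9%.

10.9%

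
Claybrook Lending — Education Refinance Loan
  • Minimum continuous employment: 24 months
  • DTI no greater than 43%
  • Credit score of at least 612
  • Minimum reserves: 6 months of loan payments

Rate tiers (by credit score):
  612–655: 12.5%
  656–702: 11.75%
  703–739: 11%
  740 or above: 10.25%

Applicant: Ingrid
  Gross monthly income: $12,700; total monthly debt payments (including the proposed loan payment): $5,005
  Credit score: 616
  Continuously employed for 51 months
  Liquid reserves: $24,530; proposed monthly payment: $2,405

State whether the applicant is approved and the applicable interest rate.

Credit score 616 ≥ 612 (meets minimum)
Employment 51 ≥ 24 months
Reserves = 24,530/2,405 = 10.2 months ≥ 6
DTI = 5,005/12,700 = 39.4% ≤ 43%
All requirements met. Score 616 falls in the 612–655 tier → 12.5%.

Approved at 12.5%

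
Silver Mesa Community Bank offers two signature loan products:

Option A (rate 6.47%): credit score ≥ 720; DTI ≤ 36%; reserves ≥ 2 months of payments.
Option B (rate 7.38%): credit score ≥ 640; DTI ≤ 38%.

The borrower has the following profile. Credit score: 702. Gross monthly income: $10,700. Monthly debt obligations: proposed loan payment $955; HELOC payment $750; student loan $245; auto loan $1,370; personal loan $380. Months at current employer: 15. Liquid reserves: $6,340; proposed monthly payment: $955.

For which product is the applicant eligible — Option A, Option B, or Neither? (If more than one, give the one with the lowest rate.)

Total debts = (955 + 750 + 245 + 1,370 + 380) = 3,700; DTI = 3,700/10,700 = 34.6%.
Reserves = 6,340/955 = 6.6 months.
Option A: score 702 < 720; DTI 34.6% ≤ 36%; reserves 6.6 ≥ 2 mo → does not qualify.
Option B: score 702 ≥ 640; DTI 34.6% ≤ 38% → qualifies.

Option B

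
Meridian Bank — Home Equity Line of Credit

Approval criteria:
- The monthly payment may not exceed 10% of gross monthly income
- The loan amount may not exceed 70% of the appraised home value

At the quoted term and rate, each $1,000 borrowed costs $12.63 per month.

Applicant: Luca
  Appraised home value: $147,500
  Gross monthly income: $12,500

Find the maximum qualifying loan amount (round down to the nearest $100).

Payment cap: 10% × $12,500 = $1,250/month.
At $12.63 per $1,000, that supports 1,250/12.63 × 1,000 ≈ $98,970 → $98,900.
LTV cap: 70% × $147,500 = $103,250 → $103,200.
Binding constraint: payment-to-income.

$98,900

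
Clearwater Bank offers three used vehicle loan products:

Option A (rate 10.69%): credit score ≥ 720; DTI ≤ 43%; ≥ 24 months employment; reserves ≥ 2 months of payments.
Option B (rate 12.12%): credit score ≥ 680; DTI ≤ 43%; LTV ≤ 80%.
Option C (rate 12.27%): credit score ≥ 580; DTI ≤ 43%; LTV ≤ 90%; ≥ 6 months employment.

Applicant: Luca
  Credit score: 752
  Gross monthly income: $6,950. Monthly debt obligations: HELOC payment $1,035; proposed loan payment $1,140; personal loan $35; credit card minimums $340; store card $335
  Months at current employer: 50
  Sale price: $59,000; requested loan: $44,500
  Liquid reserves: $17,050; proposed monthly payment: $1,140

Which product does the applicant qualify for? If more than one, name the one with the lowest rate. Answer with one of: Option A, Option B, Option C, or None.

Total debts = (1,035 + 1,140 + 35 + 340 + 335) = 2,885; DTI = 2,885/6,950 = 41.5%.
LTV = 44,500/59,000 = 75.4%.
Reserves = 17,050/1,140 = 15.0 months.
Option A: score 752 ≥ 720; DTI 41.5% ≤ 43%; employment 50 ≥ 24 mo; reserves 15.0 ≥ 2 mo → qualifies.
Option B: score 752 ≥ 680; DTI 41.5% ≤ 43%; LTV 75.4% ≤ 80% → qualifies.
Option C: score 752 ≥ 580; DTI 41.5% ≤ 43%; LTV 75.4% ≤ 90%; employment 50 ≥ 6 mo → qualifies.
Qualifying: Option A, Option B, Option C. Lowest rate is 10.69% → Option A.

Option A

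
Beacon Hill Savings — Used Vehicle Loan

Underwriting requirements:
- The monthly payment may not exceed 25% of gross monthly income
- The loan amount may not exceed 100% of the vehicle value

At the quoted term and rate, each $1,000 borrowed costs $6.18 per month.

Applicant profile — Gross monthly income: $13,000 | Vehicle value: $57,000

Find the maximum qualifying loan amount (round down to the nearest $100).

Payment cap: 25% × $13,000 = $3,250/month.
At $6.18 per $1,000, that supports 3,250/6.18 × 1,000 ≈ $525,889 → $525,800.
LTV cap: 100% × $57,000 = $57,000 → $57,000.
Binding constraint: loan-to-value.

$57,000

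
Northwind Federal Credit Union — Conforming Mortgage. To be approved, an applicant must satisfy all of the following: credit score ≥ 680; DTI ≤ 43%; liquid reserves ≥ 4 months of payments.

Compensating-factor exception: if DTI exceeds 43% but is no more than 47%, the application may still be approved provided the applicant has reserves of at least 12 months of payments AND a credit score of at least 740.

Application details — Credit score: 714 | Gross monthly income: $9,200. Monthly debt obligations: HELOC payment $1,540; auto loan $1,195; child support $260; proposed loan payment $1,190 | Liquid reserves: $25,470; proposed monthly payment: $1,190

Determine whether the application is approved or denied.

Credit score 714 ≥ 680 (meets base)
Total debts = (1,540 + 1,195 + 260 + 1,190) = 4,185. DTI: 4,185 ÷ 9,200 = 45.5%, over the 43% base limit.
Reserves = 25,470/1,190 = 21.4 months ≥ 4
45.5% falls in the override range (43%–47%), so the compensating-factor test applies.
Reserves 21.4 ≥ 12 months; credit score 714 < 740.
Compensating-factor requirement not fully met.

Denied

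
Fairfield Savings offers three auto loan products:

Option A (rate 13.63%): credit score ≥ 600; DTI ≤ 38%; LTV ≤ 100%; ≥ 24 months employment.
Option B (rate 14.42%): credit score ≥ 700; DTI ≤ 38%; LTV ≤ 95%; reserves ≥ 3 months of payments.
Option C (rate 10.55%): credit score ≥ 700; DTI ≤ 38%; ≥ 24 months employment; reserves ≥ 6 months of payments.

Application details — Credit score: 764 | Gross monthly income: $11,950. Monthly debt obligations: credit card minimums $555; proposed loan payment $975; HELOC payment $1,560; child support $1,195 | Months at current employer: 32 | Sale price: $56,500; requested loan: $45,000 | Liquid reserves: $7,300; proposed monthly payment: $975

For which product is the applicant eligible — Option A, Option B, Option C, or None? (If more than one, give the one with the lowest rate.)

Option C

Total debts = (555 + 975 + 1,560 + 1,195) = 4,285; DTI = 4,285/11,950 = 35.9%.
LTV = 45,000/56,500 = 79.6%.
Reserves = 7,300/975 = 7.5 months.
Option A: score 764 ≥ 600; DTI 35.9% ≤ 38%; LTV 79.6% ≤ 100%; employment 32 ≥ 24 mo → qualifies.
Option B: score 764 ≥ 700; DTI 35.9% ≤ 38%; LTV 79.6% ≤ 95%; reserves 7.5 ≥ 3 mo → qualifies.
Option C: score 764 ≥ 700; DTI 35.9% ≤ 38%; employment 32 ≥ 24 mo; reserves 7.5 ≥ 6 mo → qualifies.
Qualifying: Option A, Option B, Option C. Lowest rate is 10.55% → Option C.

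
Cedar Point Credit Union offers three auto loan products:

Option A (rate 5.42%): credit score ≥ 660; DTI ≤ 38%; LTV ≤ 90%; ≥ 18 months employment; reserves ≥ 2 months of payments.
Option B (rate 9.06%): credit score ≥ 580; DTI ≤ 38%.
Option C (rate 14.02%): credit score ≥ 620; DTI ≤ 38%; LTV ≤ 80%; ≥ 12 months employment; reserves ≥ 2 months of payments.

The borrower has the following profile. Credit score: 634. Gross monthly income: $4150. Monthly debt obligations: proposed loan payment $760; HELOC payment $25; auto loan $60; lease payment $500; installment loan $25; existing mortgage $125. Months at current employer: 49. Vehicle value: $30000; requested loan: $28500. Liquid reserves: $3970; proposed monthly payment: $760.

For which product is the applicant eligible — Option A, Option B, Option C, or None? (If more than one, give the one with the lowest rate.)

Total debts = (760 + 25 + 60 + 500 + 25 + 125) = 1,495; DTI = 1,495/4,150 = 36%.
LTV = 28,500/30,000 = 95%.
Reserves = 3,970/760 = 5.2 months.
Option A: score 634 < 660; DTI 36% ≤ 38%; LTV 95% > 90%; employment 49 ≥ 18 mo; reserves 5.2 ≥ 2 mo → does not qualify.
Option B: score 634 ≥ 580; DTI 36% ≤ 38% → qualifies.
Option C: score 634 ≥ 620; DTI 36% ≤ 38%; LTV 95% > 80%; employment 49 ≥ 12 mo; reserves 5.2 ≥ 2 mo → does not qualify.

Option B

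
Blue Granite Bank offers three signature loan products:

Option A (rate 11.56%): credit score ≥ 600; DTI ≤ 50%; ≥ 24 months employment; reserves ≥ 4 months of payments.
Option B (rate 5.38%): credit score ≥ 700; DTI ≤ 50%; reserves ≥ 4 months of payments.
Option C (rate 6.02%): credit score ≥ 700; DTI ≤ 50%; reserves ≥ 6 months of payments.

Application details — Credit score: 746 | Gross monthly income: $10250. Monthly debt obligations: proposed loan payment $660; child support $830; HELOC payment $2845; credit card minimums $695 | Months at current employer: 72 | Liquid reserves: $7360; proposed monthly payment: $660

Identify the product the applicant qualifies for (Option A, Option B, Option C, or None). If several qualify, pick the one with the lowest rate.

Option B

Total debts = (660 + 830 + 2,845 + 695) = 5,030; DTI = 5,030/10,250 = 49.1%.
Reserves = 7,360/660 = 11.2 months.
Option A: score 746 ≥ 600; DTI 49.1% ≤ 50%; employment 72 ≥ 24 mo; reserves 11.2 ≥ 4 mo → qualifies.
Option B: score 746 ≥ 700; DTI 49.1% ≤ 50%; reserves 11.2 ≥ 4 mo → qualifies.
Option C: score 746 ≥ 700; DTI 49.1% ≤ 50%; reserves 11.2 ≥ 6 mo → qualifies.
Qualifying: Option A, Option B, Option C. Lowest rate is 5.38% → Option B.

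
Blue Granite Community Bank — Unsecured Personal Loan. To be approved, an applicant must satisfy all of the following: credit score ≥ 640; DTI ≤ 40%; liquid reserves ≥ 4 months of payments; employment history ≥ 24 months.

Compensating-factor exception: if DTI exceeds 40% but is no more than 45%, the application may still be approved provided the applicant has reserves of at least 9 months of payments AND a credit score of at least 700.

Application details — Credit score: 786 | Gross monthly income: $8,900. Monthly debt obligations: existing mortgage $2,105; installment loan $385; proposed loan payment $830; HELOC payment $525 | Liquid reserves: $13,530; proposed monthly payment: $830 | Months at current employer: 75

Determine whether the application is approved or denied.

Credit score 786 ≥ 640 (meets base)
Total debts = (2,105 + 385 + 830 + 525) = 3,845. DTI = 3,845/8,900 = 43.2% > 40% — standard DTI limit exceeded.
Liquid reserves cover 13,530/830 = 16.3 months — ≥ 4 required
Employment 75 ≥ 24 months
DTI 43.2% is within the 40%–45% exception band; checking compensating factors.
Override check — reserves: 16.3 mo (ok); score: 786 (ok).
Both override conditions satisfied; DTI exception granted.

Approved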